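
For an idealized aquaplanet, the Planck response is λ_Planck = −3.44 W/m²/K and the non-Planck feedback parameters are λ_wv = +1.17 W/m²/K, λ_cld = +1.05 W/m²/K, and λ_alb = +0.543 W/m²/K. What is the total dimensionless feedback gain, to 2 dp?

Convert to gains: g_wv = 1.17/3.44 = 0.3401; g_cld = 1.05/3.44 = 0.3052; g_alb = 0.543/3.44 = 0.1578.
Total gain g = 0.8031.

0.80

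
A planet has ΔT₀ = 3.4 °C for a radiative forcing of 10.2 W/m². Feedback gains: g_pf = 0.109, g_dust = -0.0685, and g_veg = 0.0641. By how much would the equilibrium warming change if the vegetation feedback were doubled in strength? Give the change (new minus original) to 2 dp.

0.29 °C

Original: g = 0.1046, ΔT = 3.4/(1−0.1046) = 3.7972 °C.
With doubled vegetation: g' = 0.1687, ΔT' = 3.4/(1−0.1687) = 4.0900 °C.
Change = 4.0900 − 3.7972 = 0.29 °C.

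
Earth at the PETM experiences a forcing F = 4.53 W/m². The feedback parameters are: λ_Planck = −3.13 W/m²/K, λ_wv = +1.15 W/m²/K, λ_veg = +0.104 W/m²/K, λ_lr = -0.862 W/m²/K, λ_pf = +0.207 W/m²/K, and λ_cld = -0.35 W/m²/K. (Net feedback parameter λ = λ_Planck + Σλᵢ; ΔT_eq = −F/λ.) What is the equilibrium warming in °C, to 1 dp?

Net feedback parameter λ = (−3.13) + (+1.15) + (+0.104) + (-0.862) + (+0.207) + (-0.35) = -2.881 W/m²/K.
ΔT = −F/λ = −4.53/(-2.881) = 1.6 °C.

1.6 °C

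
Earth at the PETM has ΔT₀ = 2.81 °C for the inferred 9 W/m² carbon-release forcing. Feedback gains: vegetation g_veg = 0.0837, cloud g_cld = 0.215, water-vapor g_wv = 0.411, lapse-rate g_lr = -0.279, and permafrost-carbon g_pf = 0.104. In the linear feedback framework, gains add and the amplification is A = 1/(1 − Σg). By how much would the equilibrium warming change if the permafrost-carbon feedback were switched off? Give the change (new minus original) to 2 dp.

Original: g = 0.5347, ΔT = 2.81/(1−0.5347) = 6.0391 °C.
Without permafrost-carbon: g' = 0.4307, ΔT' = 2.81/(1−0.4307) = 4.9359 °C.
Change = 4.9359 − 6.0391 = -1.10 °C.

-1.10 °C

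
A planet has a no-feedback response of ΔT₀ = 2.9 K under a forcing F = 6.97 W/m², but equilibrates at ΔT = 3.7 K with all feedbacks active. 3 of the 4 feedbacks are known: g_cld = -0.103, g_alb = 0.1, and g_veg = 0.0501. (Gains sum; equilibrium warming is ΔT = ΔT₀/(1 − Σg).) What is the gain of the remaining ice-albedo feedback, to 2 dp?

0.17

Amplification A = ΔT/ΔT₀ = 3.7/2.9 = 1.276.
Total gain g = 1 − 1/A = 1 − 1/1.276 = 0.2163.
Known gains sum to -0.103 + 0.1 + 0.0501 = 0.0471.
g_ice = 0.2163 − 0.0471 = 0.17.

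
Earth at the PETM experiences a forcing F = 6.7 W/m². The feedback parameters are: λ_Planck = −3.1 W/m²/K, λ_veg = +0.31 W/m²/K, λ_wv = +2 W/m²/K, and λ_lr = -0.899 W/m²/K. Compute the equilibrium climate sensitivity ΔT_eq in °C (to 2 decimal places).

Net feedback parameter λ = (−3.1) + (+0.31) + (+2) + (-0.899) = -1.689 W/m²/K.
ΔT = −F/λ = −6.7/(-1.689) = 3.97 °C.

3.97 °C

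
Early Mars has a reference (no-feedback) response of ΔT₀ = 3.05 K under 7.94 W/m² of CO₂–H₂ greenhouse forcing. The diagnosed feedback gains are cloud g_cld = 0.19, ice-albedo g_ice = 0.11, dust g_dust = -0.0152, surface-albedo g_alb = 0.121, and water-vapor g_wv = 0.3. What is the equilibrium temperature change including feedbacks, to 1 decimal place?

Total gain g = 0.19 + 0.11 − 0.0152 + 0.121 + 0.3 = 0.7058.
Amplification A = 1/(1 − 0.7058) = 3.399.
ΔT = 3.05 × 3.399 = 10.4 K.

10.4 K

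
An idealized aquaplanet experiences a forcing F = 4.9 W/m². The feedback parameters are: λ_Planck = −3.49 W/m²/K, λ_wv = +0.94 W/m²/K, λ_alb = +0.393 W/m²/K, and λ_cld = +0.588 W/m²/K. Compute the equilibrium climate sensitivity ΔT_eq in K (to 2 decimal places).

Net feedback parameter λ = (−3.49) + (+0.94) + (+0.393) + (+0.588) = -1.569 W/m²/K.
ΔT = −F/λ = −4.9/(-1.569) = 3.12 K.

3.12 K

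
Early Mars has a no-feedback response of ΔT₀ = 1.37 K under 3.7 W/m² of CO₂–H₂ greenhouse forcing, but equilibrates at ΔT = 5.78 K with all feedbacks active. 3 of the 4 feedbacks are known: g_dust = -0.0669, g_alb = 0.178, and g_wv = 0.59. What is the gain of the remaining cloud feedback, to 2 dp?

Amplification A = ΔT/ΔT₀ = 5.78/1.37 = 4.219.
Total gain g = 1 − 1/A = 1 − 1/4.219 = 0.763.
Known gains sum to -0.0669 + 0.178 + 0.59 = 0.7011.
g_cld = 0.763 − 0.7011 = 0.06.

0.06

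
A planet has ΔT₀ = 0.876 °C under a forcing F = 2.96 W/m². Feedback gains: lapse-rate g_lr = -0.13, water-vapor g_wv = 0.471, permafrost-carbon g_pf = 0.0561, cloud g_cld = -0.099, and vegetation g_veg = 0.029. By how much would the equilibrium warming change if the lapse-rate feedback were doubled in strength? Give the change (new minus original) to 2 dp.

-0.21 °C

Original: g = 0.3271, ΔT = 0.876/(1−0.3271) = 1.3018 °C.
With doubled lapse-rate: g' = 0.1971, ΔT' = 0.876/(1−0.1971) = 1.0910 °C.
Change = 1.0910 − 1.3018 = -0.21 °C.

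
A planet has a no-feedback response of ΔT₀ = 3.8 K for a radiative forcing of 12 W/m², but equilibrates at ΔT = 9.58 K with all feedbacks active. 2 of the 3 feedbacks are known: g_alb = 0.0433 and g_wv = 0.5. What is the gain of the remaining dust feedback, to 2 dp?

Amplification A = ΔT/ΔT₀ = 9.58/3.8 = 2.521.
Total gain g = 1 − 1/A = 1 − 1/2.521 = 0.6033.
Known gains sum to 0.0433 + 0.5 = 0.5433.
g_dust = 0.6033 − 0.5433 = 0.06.

0.06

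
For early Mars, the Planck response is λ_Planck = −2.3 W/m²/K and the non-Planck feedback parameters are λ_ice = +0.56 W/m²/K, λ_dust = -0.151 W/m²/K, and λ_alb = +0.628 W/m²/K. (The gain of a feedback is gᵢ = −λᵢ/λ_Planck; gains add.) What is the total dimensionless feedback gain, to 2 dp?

0.45

Convert to gains: g_ice = 0.56/2.3 = 0.2435; g_dust = -0.151/2.3 = -0.06565; g_alb = 0.628/2.3 = 0.273.
Total gain g = 0.45085.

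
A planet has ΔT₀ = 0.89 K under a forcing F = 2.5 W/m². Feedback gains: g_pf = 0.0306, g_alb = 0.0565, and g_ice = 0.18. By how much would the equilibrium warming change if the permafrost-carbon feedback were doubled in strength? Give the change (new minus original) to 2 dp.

Original: g = 0.2671, ΔT = 0.89/(1−0.2671) = 1.2144 K.
With doubled permafrost-carbon: g' = 0.2977, ΔT' = 0.89/(1−0.2977) = 1.2673 K.
Change = 1.2673 − 1.2144 = 0.05 K.

0.05 K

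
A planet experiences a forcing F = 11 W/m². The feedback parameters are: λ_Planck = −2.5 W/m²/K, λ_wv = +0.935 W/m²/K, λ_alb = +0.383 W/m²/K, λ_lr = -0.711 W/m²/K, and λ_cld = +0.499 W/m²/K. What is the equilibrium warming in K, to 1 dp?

Net feedback parameter λ = (−2.5) + (+0.935) + (+0.383) + (-0.711) + (+0.499) = -1.394 W/m²/K.
ΔT = −F/λ = −11/(-1.394) = 7.9 K.

7.9 K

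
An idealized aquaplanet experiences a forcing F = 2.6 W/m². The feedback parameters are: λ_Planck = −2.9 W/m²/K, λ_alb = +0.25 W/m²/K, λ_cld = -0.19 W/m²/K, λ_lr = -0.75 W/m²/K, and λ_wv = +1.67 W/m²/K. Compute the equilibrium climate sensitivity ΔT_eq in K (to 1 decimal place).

1.4 K

Net feedback parameter λ = (−2.9) + (+0.25) + (-0.19) + (-0.75) + (+1.67) = -1.92 W/m²/K.
ΔT = −F/λ = −2.6/(-1.92) = 1.4 K.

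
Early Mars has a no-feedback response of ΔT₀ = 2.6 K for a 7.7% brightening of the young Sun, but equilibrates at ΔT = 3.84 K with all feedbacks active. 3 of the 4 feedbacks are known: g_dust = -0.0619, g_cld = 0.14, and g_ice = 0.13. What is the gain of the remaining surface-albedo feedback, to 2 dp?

Amplification A = ΔT/ΔT₀ = 3.84/2.6 = 1.477.
Total gain g = 1 − 1/A = 1 − 1/1.477 = 0.323.
Known gains sum to -0.0619 + 0.14 + 0.13 = 0.2081.
g_alb = 0.323 − 0.2081 = 0.11.

0.11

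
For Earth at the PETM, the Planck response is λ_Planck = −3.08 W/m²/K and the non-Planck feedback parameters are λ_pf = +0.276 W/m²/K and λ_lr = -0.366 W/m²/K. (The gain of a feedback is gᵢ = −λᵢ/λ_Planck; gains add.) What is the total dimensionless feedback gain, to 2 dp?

Convert to gains: g_pf = 0.276/3.08 = 0.08961; g_lr = -0.366/3.08 = -0.1188.
Total gain g = -0.02919.

-0.03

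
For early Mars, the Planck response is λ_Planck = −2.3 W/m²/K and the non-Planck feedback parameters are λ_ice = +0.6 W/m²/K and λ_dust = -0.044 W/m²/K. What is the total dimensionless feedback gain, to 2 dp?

Convert to gains: g_ice = 0.6/2.3 = 0.2609; g_dust = -0.044/2.3 = -0.01913.
Total gain g = 0.24177.

0.24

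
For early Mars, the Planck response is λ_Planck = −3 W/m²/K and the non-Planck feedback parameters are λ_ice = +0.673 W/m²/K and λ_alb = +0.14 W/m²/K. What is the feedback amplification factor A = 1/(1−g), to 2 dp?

1.37

Convert to gains: g_ice = 0.673/3 = 0.2243; g_alb = 0.14/3 = 0.04667.
Total gain g = 0.27097.
A = 1/(1 − 0.27097) = 1.37.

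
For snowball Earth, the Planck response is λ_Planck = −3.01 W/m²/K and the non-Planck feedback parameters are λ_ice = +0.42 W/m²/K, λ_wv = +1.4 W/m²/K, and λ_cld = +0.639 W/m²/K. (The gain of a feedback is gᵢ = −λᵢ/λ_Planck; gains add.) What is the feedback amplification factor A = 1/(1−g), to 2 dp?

Convert to gains: g_ice = 0.42/3.01 = 0.1395; g_wv = 1.4/3.01 = 0.4651; g_cld = 0.639/3.01 = 0.2123.
Total gain g = 0.8169.
A = 1/(1 − 0.8169) = 5.46.

5.46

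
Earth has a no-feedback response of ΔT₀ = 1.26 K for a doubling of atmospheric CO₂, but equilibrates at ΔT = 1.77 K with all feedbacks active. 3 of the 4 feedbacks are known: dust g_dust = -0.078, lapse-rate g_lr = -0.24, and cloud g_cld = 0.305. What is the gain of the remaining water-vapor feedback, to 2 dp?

Amplification A = ΔT/ΔT₀ = 1.77/1.26 = 1.405.
Total gain g = 1 − 1/A = 1 − 1/1.405 = 0.2883.
Known gains sum to -0.078 − 0.24 + 0.305 = -0.013.
g_wv = 0.2883 + 0.013 = 0.30.

0.30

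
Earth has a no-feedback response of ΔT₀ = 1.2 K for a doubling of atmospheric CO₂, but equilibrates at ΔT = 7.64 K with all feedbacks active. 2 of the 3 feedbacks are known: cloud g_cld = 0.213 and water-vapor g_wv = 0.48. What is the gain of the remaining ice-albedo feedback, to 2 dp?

0.15

Amplification A = ΔT/ΔT₀ = 7.64/1.2 = 6.367.
Total gain g = 1 − 1/A = 1 − 1/6.367 = 0.8429.
Known gains sum to 0.213 + 0.48 = 0.693.
g_ice = 0.8429 − 0.693 = 0.15.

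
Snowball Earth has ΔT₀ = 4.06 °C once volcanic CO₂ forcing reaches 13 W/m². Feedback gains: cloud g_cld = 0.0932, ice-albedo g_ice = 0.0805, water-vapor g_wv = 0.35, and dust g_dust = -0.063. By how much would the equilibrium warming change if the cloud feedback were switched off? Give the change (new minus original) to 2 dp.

Original: g = 0.4607, ΔT = 4.06/(1−0.4607) = 7.5283 °C.
Without cloud: g' = 0.3675, ΔT' = 4.06/(1−0.3675) = 6.4190 °C.
Change = 6.4190 − 7.5283 = -1.11 °C.

-1.11 °C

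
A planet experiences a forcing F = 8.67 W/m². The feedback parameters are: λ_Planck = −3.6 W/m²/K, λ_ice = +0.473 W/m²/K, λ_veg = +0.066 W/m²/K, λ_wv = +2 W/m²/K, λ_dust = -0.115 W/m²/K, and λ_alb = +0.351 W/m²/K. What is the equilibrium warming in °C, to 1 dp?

Net feedback parameter λ = (−3.6) + (+0.473) + (+0.066) + (+2) + (-0.115) + (+0.351) = -0.825 W/m²/K.
ΔT = −F/λ = −8.67/(-0.825) = 10.5 °C.

10.5 °C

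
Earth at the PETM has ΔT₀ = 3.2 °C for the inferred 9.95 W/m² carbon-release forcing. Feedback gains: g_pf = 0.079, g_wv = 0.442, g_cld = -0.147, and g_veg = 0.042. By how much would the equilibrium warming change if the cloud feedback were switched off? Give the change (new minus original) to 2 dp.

1.84 °C

Original: g = 0.416, ΔT = 3.2/(1−0.416) = 5.4795 °C.
Without cloud: g' = 0.563, ΔT' = 3.2/(1−0.563) = 7.3227 °C.
Change = 7.3227 − 5.4795 = 1.84 °C.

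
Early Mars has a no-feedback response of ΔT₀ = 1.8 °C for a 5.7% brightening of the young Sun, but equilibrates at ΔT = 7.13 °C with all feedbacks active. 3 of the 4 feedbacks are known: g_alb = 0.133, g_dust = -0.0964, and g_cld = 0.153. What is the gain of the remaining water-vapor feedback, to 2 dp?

0.56

Amplification A = ΔT/ΔT₀ = 7.13/1.8 = 3.961.
Total gain g = 1 − 1/A = 1 − 1/3.961 = 0.7475.
Known gains sum to 0.133 − 0.0964 + 0.153 = 0.1896.
g_wv = 0.7475 − 0.1896 = 0.56.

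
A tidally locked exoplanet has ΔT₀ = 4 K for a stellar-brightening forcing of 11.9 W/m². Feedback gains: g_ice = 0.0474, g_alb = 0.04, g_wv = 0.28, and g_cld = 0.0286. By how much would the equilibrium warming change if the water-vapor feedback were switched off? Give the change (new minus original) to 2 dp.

Original: g = 0.396, ΔT = 4/(1−0.396) = 6.6225 K.
Without water-vapor: g' = 0.116, ΔT' = 4/(1−0.116) = 4.5249 K.
Change = 4.5249 − 6.6225 = -2.10 K.

-2.10 K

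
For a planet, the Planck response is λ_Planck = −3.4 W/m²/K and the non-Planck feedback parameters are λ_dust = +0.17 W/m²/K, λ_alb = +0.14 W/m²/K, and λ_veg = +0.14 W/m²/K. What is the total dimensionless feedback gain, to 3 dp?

Convert to gains: g_dust = 0.17/3.4 = 0.05; g_alb = 0.14/3.4 = 0.04118; g_veg = 0.14/3.4 = 0.04118.
Total gain g = 0.13236.

0.132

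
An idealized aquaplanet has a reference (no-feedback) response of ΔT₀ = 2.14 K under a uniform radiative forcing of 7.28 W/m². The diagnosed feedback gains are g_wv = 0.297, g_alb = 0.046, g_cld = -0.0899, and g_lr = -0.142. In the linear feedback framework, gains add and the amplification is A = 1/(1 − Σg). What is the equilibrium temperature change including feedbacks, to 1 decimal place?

2.4 K

Total gain g = 0.297 + 0.046 − 0.0899 − 0.142 = 0.1111.
Amplification A = 1/(1 − 0.1111) = 1.125.
ΔT = 2.14 × 1.125 = 2.4 K.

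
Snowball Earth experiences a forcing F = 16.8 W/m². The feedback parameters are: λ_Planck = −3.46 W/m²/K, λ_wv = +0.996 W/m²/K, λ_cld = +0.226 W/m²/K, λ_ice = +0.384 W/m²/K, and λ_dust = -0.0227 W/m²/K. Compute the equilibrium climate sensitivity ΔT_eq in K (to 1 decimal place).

Net feedback parameter λ = (−3.46) + (+0.996) + (+0.226) + (+0.384) + (-0.0227) = -1.8767 W/m²/K.
ΔT = −F/λ = −16.8/(-1.8767) = 9.0 K.

9.0 K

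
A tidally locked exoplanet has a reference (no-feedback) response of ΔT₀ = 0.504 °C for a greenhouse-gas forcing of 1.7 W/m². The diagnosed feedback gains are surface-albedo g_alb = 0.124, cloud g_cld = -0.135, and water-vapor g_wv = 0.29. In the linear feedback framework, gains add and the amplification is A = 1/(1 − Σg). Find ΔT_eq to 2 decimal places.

0.70 °C

Total gain g = 0.124 − 0.135 + 0.29 = 0.279.
Amplification A = 1/(1 − 0.279) = 1.387.
ΔT = 0.504 × 1.387 = 0.70 °C.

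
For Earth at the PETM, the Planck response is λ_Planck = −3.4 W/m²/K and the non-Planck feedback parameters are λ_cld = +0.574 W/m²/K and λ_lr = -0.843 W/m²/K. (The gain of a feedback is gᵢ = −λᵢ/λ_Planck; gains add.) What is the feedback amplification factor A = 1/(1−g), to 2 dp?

0.93

Convert to gains: g_cld = 0.574/3.4 = 0.1688; g_lr = -0.843/3.4 = -0.2479.
Total gain g = -0.0791.
A = 1/(1 + 0.0791) = 0.93.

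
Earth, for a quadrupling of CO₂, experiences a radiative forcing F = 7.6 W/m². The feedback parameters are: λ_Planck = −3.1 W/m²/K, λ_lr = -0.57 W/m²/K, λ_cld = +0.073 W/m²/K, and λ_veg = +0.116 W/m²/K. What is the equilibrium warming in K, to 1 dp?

Net feedback parameter λ = (−3.1) + (-0.57) + (+0.073) + (+0.116) = -3.481 W/m²/K.
ΔT = −F/λ = −7.6/(-3.481) = 2.2 K.

2.2 K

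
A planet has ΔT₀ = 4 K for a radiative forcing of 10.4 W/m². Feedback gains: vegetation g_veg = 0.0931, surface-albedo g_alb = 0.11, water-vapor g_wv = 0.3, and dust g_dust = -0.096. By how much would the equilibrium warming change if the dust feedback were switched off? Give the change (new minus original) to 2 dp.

1.30 K

Original: g = 0.4071, ΔT = 4/(1−0.4071) = 6.7465 K.
Without dust: g' = 0.5031, ΔT' = 4/(1−0.5031) = 8.0499 K.
Change = 8.0499 − 6.7465 = 1.30 K.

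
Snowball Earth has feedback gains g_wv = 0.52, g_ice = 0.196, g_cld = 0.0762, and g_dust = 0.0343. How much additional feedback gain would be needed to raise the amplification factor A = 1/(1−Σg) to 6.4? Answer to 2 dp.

Current total gain = 0.8265.
Target gain for A = 6.4: g* = 1 − 1/6.4 = 0.8438.
Additional gain needed = 0.8438 − 0.8265 = 0.02.

0.02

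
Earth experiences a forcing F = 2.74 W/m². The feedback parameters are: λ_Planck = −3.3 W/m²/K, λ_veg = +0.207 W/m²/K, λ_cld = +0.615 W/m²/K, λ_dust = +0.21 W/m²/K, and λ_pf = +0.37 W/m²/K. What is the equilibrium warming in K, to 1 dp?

Net feedback parameter λ = (−3.3) + (+0.207) + (+0.615) + (+0.21) + (+0.37) = -1.898 W/m²/K.
ΔT = −F/λ = −2.74/(-1.898) = 1.4 K.

1.4 K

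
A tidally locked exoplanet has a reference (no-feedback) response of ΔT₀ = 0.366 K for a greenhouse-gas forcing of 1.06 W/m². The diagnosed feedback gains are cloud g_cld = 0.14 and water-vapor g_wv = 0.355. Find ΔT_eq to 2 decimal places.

Total gain g = 0.14 + 0.355 = 0.495.
Amplification A = 1/(1 − 0.495) = 1.98.
ΔT = 0.366 × 1.98 = 0.72 K.

0.72 K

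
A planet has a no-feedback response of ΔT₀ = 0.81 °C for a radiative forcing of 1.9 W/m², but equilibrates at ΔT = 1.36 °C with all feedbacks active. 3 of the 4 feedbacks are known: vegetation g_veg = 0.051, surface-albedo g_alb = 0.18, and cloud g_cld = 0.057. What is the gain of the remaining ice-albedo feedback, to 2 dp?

Amplification A = ΔT/ΔT₀ = 1.36/0.81 = 1.679.
Total gain g = 1 − 1/A = 1 − 1/1.679 = 0.4044.
Known gains sum to 0.051 + 0.18 + 0.057 = 0.288.
g_ice = 0.4044 − 0.288 = 0.12.

0.12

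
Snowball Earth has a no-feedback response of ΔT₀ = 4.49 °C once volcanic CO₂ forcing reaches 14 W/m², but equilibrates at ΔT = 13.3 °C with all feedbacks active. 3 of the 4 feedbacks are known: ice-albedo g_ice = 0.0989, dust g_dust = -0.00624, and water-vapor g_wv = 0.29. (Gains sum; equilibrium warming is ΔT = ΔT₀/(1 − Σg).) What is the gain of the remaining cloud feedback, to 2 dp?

0.28

Amplification A = ΔT/ΔT₀ = 13.3/4.49 = 2.962.
Total gain g = 1 − 1/A = 1 − 1/2.962 = 0.6624.
Known gains sum to 0.0989 − 0.00624 + 0.29 = 0.38266.
g_cld = 0.6624 − 0.38266 = 0.28.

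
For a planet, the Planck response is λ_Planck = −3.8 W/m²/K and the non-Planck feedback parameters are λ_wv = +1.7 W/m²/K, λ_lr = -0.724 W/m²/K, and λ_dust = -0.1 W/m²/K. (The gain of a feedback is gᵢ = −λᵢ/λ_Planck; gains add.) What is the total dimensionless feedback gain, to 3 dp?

Convert to gains: g_wv = 1.7/3.8 = 0.4474; g_lr = -0.724/3.8 = -0.1905; g_dust = -0.1/3.8 = -0.02632.
Total gain g = 0.23058.

0.231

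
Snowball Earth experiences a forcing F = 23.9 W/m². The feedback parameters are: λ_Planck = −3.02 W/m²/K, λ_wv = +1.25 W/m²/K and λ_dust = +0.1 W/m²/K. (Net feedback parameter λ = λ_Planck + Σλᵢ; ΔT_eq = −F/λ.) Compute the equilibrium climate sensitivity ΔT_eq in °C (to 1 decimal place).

Net feedback parameter λ = (−3.02) + (+1.25) + (+0.1) = -1.67 W/m²/K.
ΔT = −F/λ = −23.9/(-1.67) = 14.3 °C.

14.3 °C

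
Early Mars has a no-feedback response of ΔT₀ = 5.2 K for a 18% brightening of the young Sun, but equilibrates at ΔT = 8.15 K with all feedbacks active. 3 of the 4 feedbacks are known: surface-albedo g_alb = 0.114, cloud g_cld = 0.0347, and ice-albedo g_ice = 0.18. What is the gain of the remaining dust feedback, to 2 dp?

0.03

Amplification A = ΔT/ΔT₀ = 8.15/5.2 = 1.567.
Total gain g = 1 − 1/A = 1 − 1/1.567 = 0.3618.
Known gains sum to 0.114 + 0.0347 + 0.18 = 0.3287.
g_dust = 0.3618 − 0.3287 = 0.03.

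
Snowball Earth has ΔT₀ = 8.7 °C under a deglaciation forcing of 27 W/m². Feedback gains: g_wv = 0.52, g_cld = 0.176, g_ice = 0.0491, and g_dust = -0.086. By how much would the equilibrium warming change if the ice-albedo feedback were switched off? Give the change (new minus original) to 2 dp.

Original: g = 0.6591, ΔT = 8.7/(1−0.6591) = 25.5207 °C.
Without ice-albedo: g' = 0.61, ΔT' = 8.7/(1−0.61) = 22.3077 °C.
Change = 22.3077 − 25.5207 = -3.21 °C.

-3.21 °C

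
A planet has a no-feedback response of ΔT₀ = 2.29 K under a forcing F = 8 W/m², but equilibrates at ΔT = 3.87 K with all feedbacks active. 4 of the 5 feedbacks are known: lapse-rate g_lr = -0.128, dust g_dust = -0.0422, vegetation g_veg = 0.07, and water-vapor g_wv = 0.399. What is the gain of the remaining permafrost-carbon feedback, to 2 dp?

0.11

Amplification A = ΔT/ΔT₀ = 3.87/2.29 = 1.69.
Total gain g = 1 − 1/A = 1 − 1/1.69 = 0.4083.
Known gains sum to -0.128 − 0.0422 + 0.07 + 0.399 = 0.2988.
g_pf = 0.4083 − 0.2988 = 0.11.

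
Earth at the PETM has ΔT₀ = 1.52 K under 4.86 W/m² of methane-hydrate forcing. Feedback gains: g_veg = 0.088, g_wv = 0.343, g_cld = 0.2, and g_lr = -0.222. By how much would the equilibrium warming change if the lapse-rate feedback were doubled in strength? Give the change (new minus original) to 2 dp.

-0.70 K

Original: g = 0.409, ΔT = 1.52/(1−0.409) = 2.5719 K.
With doubled lapse-rate: g' = 0.187, ΔT' = 1.52/(1−0.187) = 1.8696 K.
Change = 1.8696 − 2.5719 = -0.70 K.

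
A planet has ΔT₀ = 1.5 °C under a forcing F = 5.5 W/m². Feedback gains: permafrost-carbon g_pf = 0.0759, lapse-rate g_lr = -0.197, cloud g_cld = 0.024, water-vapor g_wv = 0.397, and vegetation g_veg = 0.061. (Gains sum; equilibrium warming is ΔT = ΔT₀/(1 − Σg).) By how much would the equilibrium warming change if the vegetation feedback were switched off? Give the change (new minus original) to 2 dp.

-0.20 °C

Original: g = 0.3609, ΔT = 1.5/(1−0.3609) = 2.3471 °C.
Without vegetation: g' = 0.2999, ΔT' = 1.5/(1−0.2999) = 2.1426 °C.
Change = 2.1426 − 2.3471 = -0.20 °C.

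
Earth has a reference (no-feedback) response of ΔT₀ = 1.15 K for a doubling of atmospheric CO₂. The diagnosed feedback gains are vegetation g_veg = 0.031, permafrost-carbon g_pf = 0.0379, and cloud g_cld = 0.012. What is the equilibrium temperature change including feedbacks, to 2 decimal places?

1.25 K

Total gain g = 0.031 + 0.0379 + 0.012 = 0.0809.
Amplification A = 1/(1 − 0.0809) = 1.088.
ΔT = 1.15 × 1.088 = 1.25 K.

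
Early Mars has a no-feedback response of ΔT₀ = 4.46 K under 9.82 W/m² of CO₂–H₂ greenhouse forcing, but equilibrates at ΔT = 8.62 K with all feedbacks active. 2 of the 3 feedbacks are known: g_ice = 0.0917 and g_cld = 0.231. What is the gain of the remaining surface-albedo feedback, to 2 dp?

0.16

Amplification A = ΔT/ΔT₀ = 8.62/4.46 = 1.933.
Total gain g = 1 − 1/A = 1 − 1/1.933 = 0.4827.
Known gains sum to 0.0917 + 0.231 = 0.3227.
g_alb = 0.4827 − 0.3227 = 0.16.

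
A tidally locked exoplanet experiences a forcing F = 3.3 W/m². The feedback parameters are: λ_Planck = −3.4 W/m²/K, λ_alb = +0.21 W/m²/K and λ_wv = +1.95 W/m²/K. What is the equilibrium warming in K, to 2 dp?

Net feedback parameter λ = (−3.4) + (+0.21) + (+1.95) = -1.24 W/m²/K.
ΔT = −F/λ = −3.3/(-1.24) = 2.66 K.

2.66 K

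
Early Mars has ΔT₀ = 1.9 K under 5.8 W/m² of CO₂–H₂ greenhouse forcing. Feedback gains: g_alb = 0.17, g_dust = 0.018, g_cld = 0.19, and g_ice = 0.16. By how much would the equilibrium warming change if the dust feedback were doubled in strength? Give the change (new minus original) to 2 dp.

0.17 K

Original: g = 0.538, ΔT = 1.9/(1−0.538) = 4.1126 K.
With doubled dust: g' = 0.556, ΔT' = 1.9/(1−0.556) = 4.2793 K.
Change = 4.2793 − 4.1126 = 0.17 K.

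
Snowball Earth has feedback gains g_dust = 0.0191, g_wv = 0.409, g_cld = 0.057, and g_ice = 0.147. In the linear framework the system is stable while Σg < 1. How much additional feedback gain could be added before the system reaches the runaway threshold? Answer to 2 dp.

0.37

Current total gain = 0.0191 + 0.409 + 0.057 + 0.147 = 0.6321.
Margin to runaway = 1 − 0.6321 = 0.37.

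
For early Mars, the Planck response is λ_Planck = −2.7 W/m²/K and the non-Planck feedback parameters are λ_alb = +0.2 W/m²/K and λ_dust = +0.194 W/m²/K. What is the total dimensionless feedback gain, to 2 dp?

0.15

Convert to gains: g_alb = 0.2/2.7 = 0.07407; g_dust = 0.194/2.7 = 0.07185.
Total gain g = 0.14592.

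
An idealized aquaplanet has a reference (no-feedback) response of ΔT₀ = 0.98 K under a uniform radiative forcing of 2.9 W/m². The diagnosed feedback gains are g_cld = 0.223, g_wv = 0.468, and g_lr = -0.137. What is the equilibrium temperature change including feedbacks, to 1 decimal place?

2.2 K

Total gain g = 0.223 + 0.468 − 0.137 = 0.554.
Amplification A = 1/(1 − 0.554) = 2.242.
ΔT = 0.98 × 2.242 = 2.2 K.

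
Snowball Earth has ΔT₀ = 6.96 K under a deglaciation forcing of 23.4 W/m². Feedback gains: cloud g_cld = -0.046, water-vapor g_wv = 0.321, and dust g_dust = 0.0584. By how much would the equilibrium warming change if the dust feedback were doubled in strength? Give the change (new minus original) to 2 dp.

Original: g = 0.3334, ΔT = 6.96/(1−0.3334) = 10.4410 K.
With doubled dust: g' = 0.3918, ΔT' = 6.96/(1−0.3918) = 11.4436 K.
Change = 11.4436 − 10.4410 = 1.00 K.

1.00 K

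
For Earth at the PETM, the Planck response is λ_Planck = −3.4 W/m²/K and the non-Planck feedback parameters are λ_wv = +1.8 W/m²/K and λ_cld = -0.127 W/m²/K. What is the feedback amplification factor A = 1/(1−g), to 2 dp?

Convert to gains: g_wv = 1.8/3.4 = 0.5294; g_cld = -0.127/3.4 = -0.03735.
Total gain g = 0.49205.
A = 1/(1 − 0.49205) = 1.97.

1.97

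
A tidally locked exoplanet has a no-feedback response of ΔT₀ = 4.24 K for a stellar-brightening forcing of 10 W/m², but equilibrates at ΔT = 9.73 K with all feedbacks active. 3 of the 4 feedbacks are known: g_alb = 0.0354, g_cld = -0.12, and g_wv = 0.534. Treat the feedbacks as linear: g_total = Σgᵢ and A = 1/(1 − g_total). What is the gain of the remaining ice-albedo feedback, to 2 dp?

0.11

Amplification A = ΔT/ΔT₀ = 9.73/4.24 = 2.295.
Total gain g = 1 − 1/A = 1 − 1/2.295 = 0.5643.
Known gains sum to 0.0354 − 0.12 + 0.534 = 0.4494.
g_ice = 0.5643 − 0.4494 = 0.11.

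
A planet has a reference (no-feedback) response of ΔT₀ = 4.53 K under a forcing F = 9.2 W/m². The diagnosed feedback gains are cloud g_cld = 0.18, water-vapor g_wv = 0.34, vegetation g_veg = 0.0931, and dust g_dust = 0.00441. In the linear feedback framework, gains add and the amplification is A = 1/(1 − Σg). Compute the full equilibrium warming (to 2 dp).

11.84 K

Total gain g = 0.18 + 0.34 + 0.0931 + 0.00441 = 0.61751.
Amplification A = 1/(1 − 0.61751) = 2.614.
ΔT = 4.53 × 2.614 = 11.84 K.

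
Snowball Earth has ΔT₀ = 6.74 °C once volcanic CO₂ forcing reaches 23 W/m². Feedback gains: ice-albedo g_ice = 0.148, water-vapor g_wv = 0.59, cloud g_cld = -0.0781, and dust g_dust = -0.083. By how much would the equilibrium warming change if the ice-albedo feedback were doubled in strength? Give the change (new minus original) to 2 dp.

Original: g = 0.5769, ΔT = 6.74/(1−0.5769) = 15.9300 °C.
With doubled ice-albedo: g' = 0.7249, ΔT' = 6.74/(1−0.7249) = 24.5002 °C.
Change = 24.5002 − 15.9300 = 8.57 °C.

8.57 °C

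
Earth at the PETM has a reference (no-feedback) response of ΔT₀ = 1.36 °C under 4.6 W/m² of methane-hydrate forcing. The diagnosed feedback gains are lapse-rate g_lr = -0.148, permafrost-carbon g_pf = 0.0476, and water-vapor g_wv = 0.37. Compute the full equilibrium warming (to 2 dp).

1.86 °C

Total gain g = -0.148 + 0.0476 + 0.37 = 0.2696.
Amplification A = 1/(1 − 0.2696) = 1.369.
ΔT = 1.36 × 1.369 = 1.86 °C.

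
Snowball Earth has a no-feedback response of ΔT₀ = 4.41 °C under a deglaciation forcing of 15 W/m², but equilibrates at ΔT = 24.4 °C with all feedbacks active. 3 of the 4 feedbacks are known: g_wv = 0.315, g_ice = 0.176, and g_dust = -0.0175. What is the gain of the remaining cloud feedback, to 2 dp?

0.35

Amplification A = ΔT/ΔT₀ = 24.4/4.41 = 5.533.
Total gain g = 1 − 1/A = 1 − 1/5.533 = 0.8193.
Known gains sum to 0.315 + 0.176 − 0.0175 = 0.4735.
g_cld = 0.8193 − 0.4735 = 0.35.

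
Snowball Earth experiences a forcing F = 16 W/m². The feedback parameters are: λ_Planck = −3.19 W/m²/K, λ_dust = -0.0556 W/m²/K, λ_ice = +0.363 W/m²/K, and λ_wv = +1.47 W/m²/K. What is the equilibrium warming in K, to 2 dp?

Net feedback parameter λ = (−3.19) + (-0.0556) + (+0.363) + (+1.47) = -1.4126 W/m²/K.
ΔT = −F/λ = −16/(-1.4126) = 11.33 K.

11.33 K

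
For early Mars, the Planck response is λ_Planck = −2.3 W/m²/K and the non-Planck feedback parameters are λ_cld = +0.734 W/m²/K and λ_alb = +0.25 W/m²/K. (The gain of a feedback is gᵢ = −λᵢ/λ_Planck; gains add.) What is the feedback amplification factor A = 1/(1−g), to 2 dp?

1.75

Convert to gains: g_cld = 0.734/2.3 = 0.3191; g_alb = 0.25/2.3 = 0.1087.
Total gain g = 0.4278.
A = 1/(1 − 0.4278) = 1.75.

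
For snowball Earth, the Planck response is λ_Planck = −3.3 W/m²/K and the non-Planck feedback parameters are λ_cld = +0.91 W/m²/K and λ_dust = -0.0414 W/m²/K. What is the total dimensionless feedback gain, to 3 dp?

0.263

Convert to gains: g_cld = 0.91/3.3 = 0.2758; g_dust = -0.0414/3.3 = -0.01255.
Total gain g = 0.26325.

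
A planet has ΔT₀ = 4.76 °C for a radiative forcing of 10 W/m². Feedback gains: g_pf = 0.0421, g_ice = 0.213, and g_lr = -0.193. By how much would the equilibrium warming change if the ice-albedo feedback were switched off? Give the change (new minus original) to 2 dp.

-0.94 °C

Original: g = 0.0621, ΔT = 4.76/(1−0.0621) = 5.0752 °C.
Without ice-albedo: g' = -0.1509, ΔT' = 4.76/(1+0.1509) = 4.1359 °C.
Change = 4.1359 − 5.0752 = -0.94 °C.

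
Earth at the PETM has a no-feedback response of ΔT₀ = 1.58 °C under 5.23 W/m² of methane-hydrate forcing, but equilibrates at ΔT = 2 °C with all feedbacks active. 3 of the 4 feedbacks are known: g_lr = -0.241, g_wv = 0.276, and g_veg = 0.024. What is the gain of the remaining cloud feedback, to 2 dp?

0.15

Amplification A = ΔT/ΔT₀ = 2/1.58 = 1.266.
Total gain g = 1 − 1/A = 1 − 1/1.266 = 0.2101.
Known gains sum to -0.241 + 0.276 + 0.024 = 0.059.
g_cld = 0.2101 − 0.059 = 0.15.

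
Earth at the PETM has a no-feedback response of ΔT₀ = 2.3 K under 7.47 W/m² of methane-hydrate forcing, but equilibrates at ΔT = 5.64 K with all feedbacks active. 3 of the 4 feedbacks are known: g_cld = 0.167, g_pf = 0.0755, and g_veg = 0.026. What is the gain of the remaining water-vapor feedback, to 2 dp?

0.32

Amplification A = ΔT/ΔT₀ = 5.64/2.3 = 2.452.
Total gain g = 1 − 1/A = 1 − 1/2.452 = 0.5922.
Known gains sum to 0.167 + 0.0755 + 0.026 = 0.2685.
g_wv = 0.5922 − 0.2685 = 0.32.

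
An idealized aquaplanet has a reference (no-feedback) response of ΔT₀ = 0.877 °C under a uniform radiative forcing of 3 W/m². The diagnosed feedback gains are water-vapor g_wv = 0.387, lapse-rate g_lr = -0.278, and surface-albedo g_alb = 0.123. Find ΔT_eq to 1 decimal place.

Total gain g = 0.387 − 0.278 + 0.123 = 0.232.
Amplification A = 1/(1 − 0.232) = 1.302.
ΔT = 0.877 × 1.302 = 1.1 °C.

1.1 °C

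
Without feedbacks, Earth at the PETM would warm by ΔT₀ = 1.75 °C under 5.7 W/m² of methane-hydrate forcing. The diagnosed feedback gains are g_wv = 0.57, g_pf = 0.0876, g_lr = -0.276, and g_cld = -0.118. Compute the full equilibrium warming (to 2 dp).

Total gain g = 0.57 + 0.0876 − 0.276 − 0.118 = 0.2636.
Amplification A = 1/(1 − 0.2636) = 1.358.
ΔT = 1.75 × 1.358 = 2.38 °C.

2.38 °C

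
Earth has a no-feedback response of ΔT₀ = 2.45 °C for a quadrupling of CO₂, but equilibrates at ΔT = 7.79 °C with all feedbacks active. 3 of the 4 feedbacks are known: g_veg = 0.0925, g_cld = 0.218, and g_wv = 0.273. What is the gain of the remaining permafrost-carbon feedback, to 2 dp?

Amplification A = ΔT/ΔT₀ = 7.79/2.45 = 3.18.
Total gain g = 1 − 1/A = 1 − 1/3.18 = 0.6855.
Known gains sum to 0.0925 + 0.218 + 0.273 = 0.5835.
g_pf = 0.6855 − 0.5835 = 0.10.

0.10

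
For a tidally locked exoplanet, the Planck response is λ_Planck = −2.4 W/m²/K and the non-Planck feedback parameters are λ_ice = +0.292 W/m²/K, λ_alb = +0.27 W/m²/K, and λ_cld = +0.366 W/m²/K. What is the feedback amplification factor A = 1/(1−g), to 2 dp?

Convert to gains: g_ice = 0.292/2.4 = 0.1217; g_alb = 0.27/2.4 = 0.1125; g_cld = 0.366/2.4 = 0.1525.
Total gain g = 0.3867.
A = 1/(1 − 0.3867) = 1.63.

1.63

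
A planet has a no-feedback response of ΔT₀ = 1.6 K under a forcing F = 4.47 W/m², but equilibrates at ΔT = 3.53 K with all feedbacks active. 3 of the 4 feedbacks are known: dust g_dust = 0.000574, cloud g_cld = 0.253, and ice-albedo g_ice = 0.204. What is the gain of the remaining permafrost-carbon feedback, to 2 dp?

0.09

Amplification A = ΔT/ΔT₀ = 3.53/1.6 = 2.206.
Total gain g = 1 − 1/A = 1 − 1/2.206 = 0.5467.
Known gains sum to 0.000574 + 0.253 + 0.204 = 0.457574.
g_pf = 0.5467 − 0.457574 = 0.09.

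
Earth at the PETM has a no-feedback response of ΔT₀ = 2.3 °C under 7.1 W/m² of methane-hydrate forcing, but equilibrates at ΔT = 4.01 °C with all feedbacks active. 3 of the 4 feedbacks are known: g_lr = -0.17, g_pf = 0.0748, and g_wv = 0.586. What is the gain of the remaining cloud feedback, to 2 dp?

Amplification A = ΔT/ΔT₀ = 4.01/2.3 = 1.743.
Total gain g = 1 − 1/A = 1 − 1/1.743 = 0.4263.
Known gains sum to -0.17 + 0.0748 + 0.586 = 0.4908.
g_cld = 0.4263 − 0.4908 = -0.06.

-0.06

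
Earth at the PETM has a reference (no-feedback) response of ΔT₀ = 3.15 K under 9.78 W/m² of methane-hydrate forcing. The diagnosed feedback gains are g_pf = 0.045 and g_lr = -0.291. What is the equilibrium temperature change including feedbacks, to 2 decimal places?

2.53 K

Total gain g = 0.045 − 0.291 = -0.246.
Amplification A = 1/(1 + 0.246) = 0.8026.
ΔT = 3.15 × 0.8026 = 2.53 K.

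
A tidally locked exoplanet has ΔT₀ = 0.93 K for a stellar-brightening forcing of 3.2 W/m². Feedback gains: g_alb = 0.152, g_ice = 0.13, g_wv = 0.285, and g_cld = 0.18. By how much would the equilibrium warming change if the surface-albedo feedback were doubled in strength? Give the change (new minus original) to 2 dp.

5.53 K

Original: g = 0.747, ΔT = 0.93/(1−0.747) = 3.6759 K.
With doubled surface-albedo: g' = 0.899, ΔT' = 0.93/(1−0.899) = 9.2079 K.
Change = 9.2079 − 3.6759 = 5.53 K.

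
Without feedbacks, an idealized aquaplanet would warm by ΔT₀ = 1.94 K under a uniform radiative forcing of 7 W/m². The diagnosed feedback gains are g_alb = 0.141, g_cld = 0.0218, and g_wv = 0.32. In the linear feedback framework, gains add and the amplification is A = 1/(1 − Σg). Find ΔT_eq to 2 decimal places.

Total gain g = 0.141 + 0.0218 + 0.32 = 0.4828.
Amplification A = 1/(1 − 0.4828) = 1.933.
ΔT = 1.94 × 1.933 = 3.75 K.

3.75 K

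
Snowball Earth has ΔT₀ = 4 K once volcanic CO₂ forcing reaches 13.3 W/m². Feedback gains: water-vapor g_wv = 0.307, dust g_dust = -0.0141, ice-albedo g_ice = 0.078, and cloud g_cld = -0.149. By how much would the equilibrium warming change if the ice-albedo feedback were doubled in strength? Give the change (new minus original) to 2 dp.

Original: g = 0.2219, ΔT = 4/(1−0.2219) = 5.1407 K.
With doubled ice-albedo: g' = 0.2999, ΔT' = 4/(1−0.2999) = 5.7135 K.
Change = 5.7135 − 5.1407 = 0.57 K.

0.57 K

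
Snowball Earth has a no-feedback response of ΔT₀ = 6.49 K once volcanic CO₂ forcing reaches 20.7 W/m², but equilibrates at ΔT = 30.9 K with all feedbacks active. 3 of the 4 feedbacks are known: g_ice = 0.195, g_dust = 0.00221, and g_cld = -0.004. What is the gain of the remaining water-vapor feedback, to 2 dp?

Amplification A = ΔT/ΔT₀ = 30.9/6.49 = 4.761.
Total gain g = 1 − 1/A = 1 − 1/4.761 = 0.79.
Known gains sum to 0.195 + 0.00221 − 0.004 = 0.19321.
g_wv = 0.79 − 0.19321 = 0.60.

0.60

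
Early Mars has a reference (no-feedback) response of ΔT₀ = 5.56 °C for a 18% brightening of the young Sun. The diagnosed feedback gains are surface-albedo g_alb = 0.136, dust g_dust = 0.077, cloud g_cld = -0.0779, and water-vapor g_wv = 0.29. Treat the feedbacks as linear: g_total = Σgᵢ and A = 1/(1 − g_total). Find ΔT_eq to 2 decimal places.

9.67 °C

Total gain g = 0.136 + 0.077 − 0.0779 + 0.29 = 0.4251.
Amplification A = 1/(1 − 0.4251) = 1.739.
ΔT = 5.56 × 1.739 = 9.67 °C.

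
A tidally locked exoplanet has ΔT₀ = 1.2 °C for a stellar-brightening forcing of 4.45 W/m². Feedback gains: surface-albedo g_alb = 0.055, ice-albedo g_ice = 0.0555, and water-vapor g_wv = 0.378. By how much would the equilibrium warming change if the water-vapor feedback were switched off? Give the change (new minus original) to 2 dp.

-1.00 °C

Original: g = 0.4885, ΔT = 1.2/(1−0.4885) = 2.3460 °C.
Without water-vapor: g' = 0.1105, ΔT' = 1.2/(1−0.1105) = 1.3491 °C.
Change = 1.3491 − 2.3460 = -1.00 °C.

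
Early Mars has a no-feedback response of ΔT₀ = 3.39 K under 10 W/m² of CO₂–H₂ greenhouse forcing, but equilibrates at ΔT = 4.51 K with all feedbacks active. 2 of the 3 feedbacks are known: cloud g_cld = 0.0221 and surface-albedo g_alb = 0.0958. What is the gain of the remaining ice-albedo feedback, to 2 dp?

0.13

Amplification A = ΔT/ΔT₀ = 4.51/3.39 = 1.33.
Total gain g = 1 − 1/A = 1 − 1/1.33 = 0.2481.
Known gains sum to 0.0221 + 0.0958 = 0.1179.
g_ice = 0.2481 − 0.1179 = 0.13.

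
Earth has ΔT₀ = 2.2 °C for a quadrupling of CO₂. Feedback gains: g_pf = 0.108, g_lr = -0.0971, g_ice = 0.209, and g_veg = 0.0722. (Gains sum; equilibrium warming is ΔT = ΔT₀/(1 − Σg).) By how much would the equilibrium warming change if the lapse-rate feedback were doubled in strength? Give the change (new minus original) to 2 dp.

Original: g = 0.2921, ΔT = 2.2/(1−0.2921) = 3.1078 °C.
With doubled lapse-rate: g' = 0.195, ΔT' = 2.2/(1−0.195) = 2.7329 °C.
Change = 2.7329 − 3.1078 = -0.37 °C.

-0.37 °C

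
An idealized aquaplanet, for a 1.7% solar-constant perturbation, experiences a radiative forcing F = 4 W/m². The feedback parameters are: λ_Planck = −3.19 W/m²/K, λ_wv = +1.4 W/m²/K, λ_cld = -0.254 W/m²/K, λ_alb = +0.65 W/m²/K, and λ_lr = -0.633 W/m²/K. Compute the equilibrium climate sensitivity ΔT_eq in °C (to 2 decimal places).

1.97 °C

Net feedback parameter λ = (−3.19) + (+1.4) + (-0.254) + (+0.65) + (-0.633) = -2.027 W/m²/K.
ΔT = −F/λ = −4/(-2.027) = 1.97 °C.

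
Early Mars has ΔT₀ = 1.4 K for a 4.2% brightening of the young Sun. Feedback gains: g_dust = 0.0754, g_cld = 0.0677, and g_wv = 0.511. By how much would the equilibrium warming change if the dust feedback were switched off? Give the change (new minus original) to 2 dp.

Original: g = 0.6541, ΔT = 1.4/(1−0.6541) = 4.0474 K.
Without dust: g' = 0.5787, ΔT' = 1.4/(1−0.5787) = 3.3230 K.
Change = 3.3230 − 4.0474 = -0.72 K.

-0.72 K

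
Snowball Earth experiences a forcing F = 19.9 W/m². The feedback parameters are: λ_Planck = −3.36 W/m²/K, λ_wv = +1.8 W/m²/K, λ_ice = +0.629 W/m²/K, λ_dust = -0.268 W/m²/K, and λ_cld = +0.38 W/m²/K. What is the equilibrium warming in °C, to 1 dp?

24.3 °C

Net feedback parameter λ = (−3.36) + (+1.8) + (+0.629) + (-0.268) + (+0.38) = -0.819 W/m²/K.
ΔT = −F/λ = −19.9/(-0.819) = 24.3 °C.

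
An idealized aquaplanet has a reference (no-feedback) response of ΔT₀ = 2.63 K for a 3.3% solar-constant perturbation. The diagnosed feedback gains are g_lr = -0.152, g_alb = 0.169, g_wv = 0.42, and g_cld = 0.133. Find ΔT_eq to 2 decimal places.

6.12 K

Total gain g = -0.152 + 0.169 + 0.42 + 0.133 = 0.57.
Amplification A = 1/(1 − 0.57) = 2.326.
ΔT = 2.63 × 2.326 = 6.12 K.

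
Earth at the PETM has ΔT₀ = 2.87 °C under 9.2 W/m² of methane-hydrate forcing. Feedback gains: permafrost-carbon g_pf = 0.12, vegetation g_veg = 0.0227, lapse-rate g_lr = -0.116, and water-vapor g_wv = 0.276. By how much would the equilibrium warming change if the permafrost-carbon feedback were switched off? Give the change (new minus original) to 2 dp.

Original: g = 0.3027, ΔT = 2.87/(1−0.3027) = 4.1159 °C.
Without permafrost-carbon: g' = 0.1827, ΔT' = 2.87/(1−0.1827) = 3.5116 °C.
Change = 3.5116 − 4.1159 = -0.60 °C.

-0.60 °C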